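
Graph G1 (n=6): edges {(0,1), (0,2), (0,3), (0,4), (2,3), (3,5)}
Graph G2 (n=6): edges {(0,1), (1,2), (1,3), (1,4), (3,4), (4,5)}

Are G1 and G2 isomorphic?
Yes, isomorphic

The graphs are isomorphic.
One valid mapping φ: V(G1) → V(G2): 0→1, 1→2, 2→3, 3→4, 4→0, 5→5

Verify φ preserves adjacency — for each edge of G1, its image is an edge of G2:
  (0,1) → (φ(0),φ(1)) = (1,2) ∈ E(G2) ✓
  (0,2) → (φ(0),φ(2)) = (1,3) ∈ E(G2) ✓
  (0,3) → (φ(0),φ(3)) = (1,4) ∈ E(G2) ✓
  (0,4) → (φ(0),φ(4)) = (0,1) ∈ E(G2) ✓
  (2,3) → (φ(2),φ(3)) = (3,4) ∈ E(G2) ✓
  (3,5) → (φ(3),φ(5)) = (4,5) ∈ E(G2) ✓
All 6 edges of G1 map to edges of G2, and |E(G1)| = |E(G2)| = 6, so φ is a bijection on edges as well as vertices. Hence G1 ≅ G2.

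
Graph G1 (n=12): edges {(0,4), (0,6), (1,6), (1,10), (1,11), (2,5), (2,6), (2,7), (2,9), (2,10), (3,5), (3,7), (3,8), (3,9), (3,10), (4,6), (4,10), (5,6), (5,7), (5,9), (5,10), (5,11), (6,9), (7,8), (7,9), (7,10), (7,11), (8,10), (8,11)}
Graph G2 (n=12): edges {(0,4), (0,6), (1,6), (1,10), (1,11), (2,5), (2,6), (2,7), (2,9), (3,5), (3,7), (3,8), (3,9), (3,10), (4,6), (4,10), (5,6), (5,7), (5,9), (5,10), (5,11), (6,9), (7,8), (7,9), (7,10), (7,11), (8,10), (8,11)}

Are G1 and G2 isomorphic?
No, not isomorphic

The graphs are NOT isomorphic.

Counting edges: G1 has 29 edge(s); G2 has 28 edge(s).
Edge count is an isomorphism invariant (a bijection on vertices induces a bijection on edges), so differing edge counts rule out isomorphism.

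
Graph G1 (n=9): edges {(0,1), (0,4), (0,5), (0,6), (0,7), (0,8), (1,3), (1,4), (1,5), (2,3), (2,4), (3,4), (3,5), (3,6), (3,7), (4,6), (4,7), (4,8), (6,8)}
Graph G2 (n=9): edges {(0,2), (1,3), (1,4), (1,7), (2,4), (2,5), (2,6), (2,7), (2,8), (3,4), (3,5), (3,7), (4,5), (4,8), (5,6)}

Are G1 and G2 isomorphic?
No, not isomorphic

The graphs are NOT isomorphic.

Counting triangles (3-cliques): G1 has 12, G2 has 6.
Triangle count is an isomorphism invariant, so differing triangle counts rule out isomorphism.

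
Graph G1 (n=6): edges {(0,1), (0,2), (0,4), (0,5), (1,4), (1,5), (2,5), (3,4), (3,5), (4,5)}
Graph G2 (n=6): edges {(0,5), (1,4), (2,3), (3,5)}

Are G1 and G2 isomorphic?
No, not isomorphic

The graphs are NOT isomorphic.

Counting triangles (3-cliques): G1 has 6, G2 has 0.
Triangle count is an isomorphism invariant, so differing triangle counts rule out isomorphism.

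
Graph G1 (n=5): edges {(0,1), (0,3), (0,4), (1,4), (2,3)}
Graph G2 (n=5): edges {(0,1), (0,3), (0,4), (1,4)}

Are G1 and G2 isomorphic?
No, not isomorphic

The graphs are NOT isomorphic.

Counting edges: G1 has 5 edge(s); G2 has 4 edge(s).
Edge count is an isomorphism invariant (a bijection on vertices induces a bijection on edges), so differing edge counts rule out isomorphism.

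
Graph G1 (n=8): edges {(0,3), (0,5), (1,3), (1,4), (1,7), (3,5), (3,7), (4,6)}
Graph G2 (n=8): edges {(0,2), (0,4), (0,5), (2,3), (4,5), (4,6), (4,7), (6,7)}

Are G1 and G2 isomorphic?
Yes, isomorphic

The graphs are isomorphic.
One valid mapping φ: V(G1) → V(G2): 0→7, 1→0, 2→1, 3→4, 4→2, 5→6, 6→3, 7→5

Verify φ preserves adjacency — for each edge of G1, its image is an edge of G2:
  (0,3) → (φ(0),φ(3)) = (4,7) ∈ E(G2) ✓
  (0,5) → (φ(0),φ(5)) = (6,7) ∈ E(G2) ✓
  (1,3) → (φ(1),φ(3)) = (0,4) ∈ E(G2) ✓
  (1,4) → (φ(1),φ(4)) = (0,2) ∈ E(G2) ✓
  (1,7) → (φ(1),φ(7)) = (0,5) ∈ E(G2) ✓
  (3,5) → (φ(3),φ(5)) = (4,6) ∈ E(G2) ✓
  (3,7) → (φ(3),φ(7)) = (4,5) ∈ E(G2) ✓
  (4,6) → (φ(4),φ(6)) = (2,3) ∈ E(G2) ✓
All 8 edges of G1 map to edges of G2, and |E(G1)| = |E(G2)| = 8, so φ is a bijection on edges as well as vertices. Hence G1 ≅ G2.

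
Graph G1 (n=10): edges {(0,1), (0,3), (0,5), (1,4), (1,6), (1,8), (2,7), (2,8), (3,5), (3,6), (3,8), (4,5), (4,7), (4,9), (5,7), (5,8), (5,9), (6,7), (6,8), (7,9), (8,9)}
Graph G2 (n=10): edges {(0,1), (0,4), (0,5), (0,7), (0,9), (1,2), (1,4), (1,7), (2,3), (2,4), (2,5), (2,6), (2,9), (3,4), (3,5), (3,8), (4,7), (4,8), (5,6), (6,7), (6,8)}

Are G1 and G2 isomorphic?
Yes, isomorphic

The graphs are isomorphic.
One valid mapping φ: V(G1) → V(G2): 0→8, 1→6, 2→9, 3→3, 4→7, 5→4, 6→5, 7→0, 8→2, 9→1

Verify φ preserves adjacency — for each edge of G1, its image is an edge of G2:
  (0,1) → (φ(0),φ(1)) = (6,8) ∈ E(G2) ✓
  (0,3) → (φ(0),φ(3)) = (3,8) ∈ E(G2) ✓
  (0,5) → (φ(0),φ(5)) = (4,8) ∈ E(G2) ✓
  (1,4) → (φ(1),φ(4)) = (6,7) ∈ E(G2) ✓
  (1,6) → (φ(1),φ(6)) = (5,6) ∈ E(G2) ✓
  (1,8) → (φ(1),φ(8)) = (2,6) ∈ E(G2) ✓
  (2,7) → (φ(2),φ(7)) = (0,9) ∈ E(G2) ✓
  (2,8) → (φ(2),φ(8)) = (2,9) ∈ E(G2) ✓
  (3,5) → (φ(3),φ(5)) = (3,4) ∈ E(G2) ✓
  (3,6) → (φ(3),φ(6)) = (3,5) ∈ E(G2) ✓
  (3,8) → (φ(3),φ(8)) = (2,3) ∈ E(G2) ✓
  (4,5) → (φ(4),φ(5)) = (4,7) ∈ E(G2) ✓
  (4,7) → (φ(4),φ(7)) = (0,7) ∈ E(G2) ✓
  (4,9) → (φ(4),φ(9)) = (1,7) ∈ E(G2) ✓
  (5,7) → (φ(5),φ(7)) = (0,4) ∈ E(G2) ✓
  (5,8) → (φ(5),φ(8)) = (2,4) ∈ E(G2) ✓
  (5,9) → (φ(5),φ(9)) = (1,4) ∈ E(G2) ✓
  (6,7) → (φ(6),φ(7)) = (0,5) ∈ E(G2) ✓
  (6,8) → (φ(6),φ(8)) = (2,5) ∈ E(G2) ✓
  (7,9) → (φ(7),φ(9)) = (0,1) ∈ E(G2) ✓
  (8,9) → (φ(8),φ(9)) = (1,2) ∈ E(G2) ✓
All 21 edges of G1 map to edges of G2, and |E(G1)| = |E(G2)| = 21, so φ is a bijection on edges as well as vertices. Hence G1 ≅ G2.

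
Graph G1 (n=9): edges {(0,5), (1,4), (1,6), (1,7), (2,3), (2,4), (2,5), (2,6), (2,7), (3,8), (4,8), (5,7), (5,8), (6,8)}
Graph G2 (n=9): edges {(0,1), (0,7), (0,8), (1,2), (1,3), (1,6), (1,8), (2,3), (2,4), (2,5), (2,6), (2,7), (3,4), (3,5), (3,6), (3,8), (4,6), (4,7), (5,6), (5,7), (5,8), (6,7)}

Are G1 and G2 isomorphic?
No, not isomorphic

The graphs are NOT isomorphic.

Counting triangles (3-cliques): G1 has 1, G2 has 18.
Triangle count is an isomorphism invariant, so differing triangle counts rule out isomorphism.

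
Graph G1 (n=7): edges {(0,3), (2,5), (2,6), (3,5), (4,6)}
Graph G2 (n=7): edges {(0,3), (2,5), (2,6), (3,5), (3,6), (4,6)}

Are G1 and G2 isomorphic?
No, not isomorphic

The graphs are NOT isomorphic.

Counting edges: G1 has 5 edge(s); G2 has 6 edge(s).
Edge count is an isomorphism invariant (a bijection on vertices induces a bijection on edges), so differing edge counts rule out isomorphism.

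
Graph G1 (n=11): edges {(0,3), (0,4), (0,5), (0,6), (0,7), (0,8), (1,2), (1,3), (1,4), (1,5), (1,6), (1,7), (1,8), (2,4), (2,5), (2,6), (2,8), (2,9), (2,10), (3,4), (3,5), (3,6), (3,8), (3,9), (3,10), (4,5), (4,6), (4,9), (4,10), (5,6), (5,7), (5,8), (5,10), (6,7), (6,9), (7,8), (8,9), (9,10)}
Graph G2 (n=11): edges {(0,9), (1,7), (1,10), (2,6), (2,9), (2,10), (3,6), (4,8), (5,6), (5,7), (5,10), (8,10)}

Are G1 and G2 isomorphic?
No, not isomorphic

The graphs are NOT isomorphic.

Degrees in G1: deg(0)=6, deg(1)=7, deg(2)=7, deg(3)=8, deg(4)=8, deg(5)=9, deg(6)=8, deg(7)=5, deg(8)=7, deg(9)=6, deg(10)=5.
Sorted degree sequence of G1: [9, 8, 8, 8, 7, 7, 7, 6, 6, 5, 5].
Degrees in G2: deg(0)=1, deg(1)=2, deg(2)=3, deg(3)=1, deg(4)=1, deg(5)=3, deg(6)=3, deg(7)=2, deg(8)=2, deg(9)=2, deg(10)=4.
Sorted degree sequence of G2: [4, 3, 3, 3, 2, 2, 2, 2, 1, 1, 1].
The (sorted) degree sequence is an isomorphism invariant, so since G1 and G2 have different degree sequences they cannot be isomorphic.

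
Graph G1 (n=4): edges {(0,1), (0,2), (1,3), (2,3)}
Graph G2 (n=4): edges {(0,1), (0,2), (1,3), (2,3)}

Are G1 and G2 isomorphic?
Yes, isomorphic

The graphs are isomorphic.
One valid mapping φ: V(G1) → V(G2): 0→1, 1→3, 2→0, 3→2

Verify φ preserves adjacency — for each edge of G1, its image is an edge of G2:
  (0,1) → (φ(0),φ(1)) = (1,3) ∈ E(G2) ✓
  (0,2) → (φ(0),φ(2)) = (0,1) ∈ E(G2) ✓
  (1,3) → (φ(1),φ(3)) = (2,3) ∈ E(G2) ✓
  (2,3) → (φ(2),φ(3)) = (0,2) ∈ E(G2) ✓
All 4 edges of G1 map to edges of G2, and |E(G1)| = |E(G2)| = 4, so φ is a bijection on edges as well as vertices. Hence G1 ≅ G2.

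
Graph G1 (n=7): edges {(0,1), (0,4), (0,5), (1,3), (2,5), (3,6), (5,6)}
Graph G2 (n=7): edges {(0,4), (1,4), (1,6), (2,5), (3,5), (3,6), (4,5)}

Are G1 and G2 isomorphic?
Yes, isomorphic

The graphs are isomorphic.
One valid mapping φ: V(G1) → V(G2): 0→5, 1→3, 2→0, 3→6, 4→2, 5→4, 6→1

Verify φ preserves adjacency — for each edge of G1, its image is an edge of G2:
  (0,1) → (φ(0),φ(1)) = (3,5) ∈ E(G2) ✓
  (0,4) → (φ(0),φ(4)) = (2,5) ∈ E(G2) ✓
  (0,5) → (φ(0),φ(5)) = (4,5) ∈ E(G2) ✓
  (1,3) → (φ(1),φ(3)) = (3,6) ∈ E(G2) ✓
  (2,5) → (φ(2),φ(5)) = (0,4) ∈ E(G2) ✓
  (3,6) → (φ(3),φ(6)) = (1,6) ∈ E(G2) ✓
  (5,6) → (φ(5),φ(6)) = (1,4) ∈ E(G2) ✓
All 7 edges of G1 map to edges of G2, and |E(G1)| = |E(G2)| = 7, so φ is a bijection on edges as well as vertices. Hence G1 ≅ G2.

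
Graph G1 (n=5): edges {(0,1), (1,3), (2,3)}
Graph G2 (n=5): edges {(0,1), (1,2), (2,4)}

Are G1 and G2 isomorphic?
Yes, isomorphic

The graphs are isomorphic.
One valid mapping φ: V(G1) → V(G2): 0→4, 1→2, 2→0, 3→1, 4→3

Verify φ preserves adjacency — for each edge of G1, its image is an edge of G2:
  (0,1) → (φ(0),φ(1)) = (2,4) ∈ E(G2) ✓
  (1,3) → (φ(1),φ(3)) = (1,2) ∈ E(G2) ✓
  (2,3) → (φ(2),φ(3)) = (0,1) ∈ E(G2) ✓
All 3 edges of G1 map to edges of G2, and |E(G1)| = |E(G2)| = 3, so φ is a bijection on edges as well as vertices. Hence G1 ≅ G2.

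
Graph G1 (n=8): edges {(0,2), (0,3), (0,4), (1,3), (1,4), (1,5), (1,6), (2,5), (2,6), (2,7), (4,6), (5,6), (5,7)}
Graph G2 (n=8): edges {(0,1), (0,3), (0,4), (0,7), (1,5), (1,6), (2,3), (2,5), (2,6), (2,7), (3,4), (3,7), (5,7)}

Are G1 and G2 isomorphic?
Yes, isomorphic

The graphs are isomorphic.
One valid mapping φ: V(G1) → V(G2): 0→1, 1→2, 2→0, 3→6, 4→5, 5→3, 6→7, 7→4

Verify φ preserves adjacency — for each edge of G1, its image is an edge of G2:
  (0,2) → (φ(0),φ(2)) = (0,1) ∈ E(G2) ✓
  (0,3) → (φ(0),φ(3)) = (1,6) ∈ E(G2) ✓
  (0,4) → (φ(0),φ(4)) = (1,5) ∈ E(G2) ✓
  (1,3) → (φ(1),φ(3)) = (2,6) ∈ E(G2) ✓
  (1,4) → (φ(1),φ(4)) = (2,5) ∈ E(G2) ✓
  (1,5) → (φ(1),φ(5)) = (2,3) ∈ E(G2) ✓
  (1,6) → (φ(1),φ(6)) = (2,7) ∈ E(G2) ✓
  (2,5) → (φ(2),φ(5)) = (0,3) ∈ E(G2) ✓
  (2,6) → (φ(2),φ(6)) = (0,7) ∈ E(G2) ✓
  (2,7) → (φ(2),φ(7)) = (0,4) ∈ E(G2) ✓
  (4,6) → (φ(4),φ(6)) = (5,7) ∈ E(G2) ✓
  (5,6) → (φ(5),φ(6)) = (3,7) ∈ E(G2) ✓
  (5,7) → (φ(5),φ(7)) = (3,4) ∈ E(G2) ✓
All 13 edges of G1 map to edges of G2, and |E(G1)| = |E(G2)| = 13, so φ is a bijection on edges as well as vertices. Hence G1 ≅ G2.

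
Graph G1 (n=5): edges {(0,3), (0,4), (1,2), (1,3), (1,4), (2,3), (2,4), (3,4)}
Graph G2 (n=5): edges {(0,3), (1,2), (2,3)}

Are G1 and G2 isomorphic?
No, not isomorphic

The graphs are NOT isomorphic.

Connected components of G1: 1 component(s) with vertex sets [[0, 1, 2, 3, 4]], sizes [5].
Connected components of G2: 2 component(s) with vertex sets [[4], [0, 1, 2, 3]], sizes [1, 4].
The number of connected components (and the multiset of component sizes) is an isomorphism invariant — an isomorphism maps each component of G1 bijectively onto a component of G2. Since G1 has 1 component(s) and G2 has 2, they cannot be isomorphic.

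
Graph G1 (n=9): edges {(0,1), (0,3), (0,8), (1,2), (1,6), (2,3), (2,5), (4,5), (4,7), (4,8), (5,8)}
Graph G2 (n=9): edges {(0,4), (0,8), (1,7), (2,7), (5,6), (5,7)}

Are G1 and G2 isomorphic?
No, not isomorphic

The graphs are NOT isomorphic.

Connected components of G1: 1 component(s) with vertex sets [[0, 1, 2, 3, 4, 5, 6, 7, 8]], sizes [9].
Connected components of G2: 3 component(s) with vertex sets [[3], [0, 4, 8], [1, 2, 5, 6, 7]], sizes [1, 3, 5].
The number of connected components (and the multiset of component sizes) is an isomorphism invariant — an isomorphism maps each component of G1 bijectively onto a component of G2. Since G1 has 1 component(s) and G2 has 3, they cannot be isomorphic.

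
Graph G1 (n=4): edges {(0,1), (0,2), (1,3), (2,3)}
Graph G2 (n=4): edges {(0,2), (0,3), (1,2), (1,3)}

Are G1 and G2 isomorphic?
Yes, isomorphic

The graphs are isomorphic.
One valid mapping φ: V(G1) → V(G2): 0→3, 1→1, 2→0, 3→2

Verify φ preserves adjacency — for each edge of G1, its image is an edge of G2:
  (0,1) → (φ(0),φ(1)) = (1,3) ∈ E(G2) ✓
  (0,2) → (φ(0),φ(2)) = (0,3) ∈ E(G2) ✓
  (1,3) → (φ(1),φ(3)) = (1,2) ∈ E(G2) ✓
  (2,3) → (φ(2),φ(3)) = (0,2) ∈ E(G2) ✓
All 4 edges of G1 map to edges of G2, and |E(G1)| = |E(G2)| = 4, so φ is a bijection on edges as well as vertices. Hence G1 ≅ G2.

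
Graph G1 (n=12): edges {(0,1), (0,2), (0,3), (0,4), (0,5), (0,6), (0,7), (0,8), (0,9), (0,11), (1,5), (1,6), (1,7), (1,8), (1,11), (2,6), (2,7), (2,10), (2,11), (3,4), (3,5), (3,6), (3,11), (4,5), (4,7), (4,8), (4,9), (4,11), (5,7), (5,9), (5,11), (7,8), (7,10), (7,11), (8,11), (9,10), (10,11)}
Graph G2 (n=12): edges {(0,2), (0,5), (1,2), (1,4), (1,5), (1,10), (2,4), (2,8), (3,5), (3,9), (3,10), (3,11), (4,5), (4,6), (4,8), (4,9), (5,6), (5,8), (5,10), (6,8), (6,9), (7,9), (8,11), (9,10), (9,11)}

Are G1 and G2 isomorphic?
No, not isomorphic

The graphs are NOT isomorphic.

Counting triangles (3-cliques): G1 has 43, G2 has 12.
Triangle count is an isomorphism invariant, so differing triangle counts rule out isomorphism.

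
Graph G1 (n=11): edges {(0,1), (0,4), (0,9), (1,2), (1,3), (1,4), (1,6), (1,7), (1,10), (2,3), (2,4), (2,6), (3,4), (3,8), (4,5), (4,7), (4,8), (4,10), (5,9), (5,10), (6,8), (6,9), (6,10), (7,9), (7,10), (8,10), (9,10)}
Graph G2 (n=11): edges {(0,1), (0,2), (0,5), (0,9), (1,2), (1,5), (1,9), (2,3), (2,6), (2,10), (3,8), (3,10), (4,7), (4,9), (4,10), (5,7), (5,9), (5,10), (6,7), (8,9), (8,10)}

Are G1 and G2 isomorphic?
No, not isomorphic

The graphs are NOT isomorphic.

Counting triangles (3-cliques): G1 has 18, G2 has 7.
Triangle count is an isomorphism invariant, so differing triangle counts rule out isomorphism.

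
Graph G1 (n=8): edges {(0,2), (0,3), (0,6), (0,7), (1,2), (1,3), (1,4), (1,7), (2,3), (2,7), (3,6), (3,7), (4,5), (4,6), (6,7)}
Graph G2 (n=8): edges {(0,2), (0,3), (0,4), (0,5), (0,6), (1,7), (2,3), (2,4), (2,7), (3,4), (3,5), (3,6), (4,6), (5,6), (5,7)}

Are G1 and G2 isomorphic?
Yes, isomorphic

The graphs are isomorphic.
One valid mapping φ: V(G1) → V(G2): 0→6, 1→2, 2→4, 3→0, 4→7, 5→1, 6→5, 7→3

Verify φ preserves adjacency — for each edge of G1, its image is an edge of G2:
  (0,2) → (φ(0),φ(2)) = (4,6) ∈ E(G2) ✓
  (0,3) → (φ(0),φ(3)) = (0,6) ∈ E(G2) ✓
  (0,6) → (φ(0),φ(6)) = (5,6) ∈ E(G2) ✓
  (0,7) → (φ(0),φ(7)) = (3,6) ∈ E(G2) ✓
  (1,2) → (φ(1),φ(2)) = (2,4) ∈ E(G2) ✓
  (1,3) → (φ(1),φ(3)) = (0,2) ∈ E(G2) ✓
  (1,4) → (φ(1),φ(4)) = (2,7) ∈ E(G2) ✓
  (1,7) → (φ(1),φ(7)) = (2,3) ∈ E(G2) ✓
  (2,3) → (φ(2),φ(3)) = (0,4) ∈ E(G2) ✓
  (2,7) → (φ(2),φ(7)) = (3,4) ∈ E(G2) ✓
  (3,6) → (φ(3),φ(6)) = (0,5) ∈ E(G2) ✓
  (3,7) → (φ(3),φ(7)) = (0,3) ∈ E(G2) ✓
  (4,5) → (φ(4),φ(5)) = (1,7) ∈ E(G2) ✓
  (4,6) → (φ(4),φ(6)) = (5,7) ∈ E(G2) ✓
  (6,7) → (φ(6),φ(7)) = (3,5) ∈ E(G2) ✓
All 15 edges of G1 map to edges of G2, and |E(G1)| = |E(G2)| = 15, so φ is a bijection on edges as well as vertices. Hence G1 ≅ G2.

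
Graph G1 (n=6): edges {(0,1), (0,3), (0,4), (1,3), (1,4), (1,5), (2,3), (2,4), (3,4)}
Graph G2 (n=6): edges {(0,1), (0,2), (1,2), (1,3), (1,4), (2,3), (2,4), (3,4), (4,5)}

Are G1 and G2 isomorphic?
Yes, isomorphic

The graphs are isomorphic.
One valid mapping φ: V(G1) → V(G2): 0→3, 1→4, 2→0, 3→2, 4→1, 5→5

Verify φ preserves adjacency — for each edge of G1, its image is an edge of G2:
  (0,1) → (φ(0),φ(1)) = (3,4) ∈ E(G2) ✓
  (0,3) → (φ(0),φ(3)) = (2,3) ∈ E(G2) ✓
  (0,4) → (φ(0),φ(4)) = (1,3) ∈ E(G2) ✓
  (1,3) → (φ(1),φ(3)) = (2,4) ∈ E(G2) ✓
  (1,4) → (φ(1),φ(4)) = (1,4) ∈ E(G2) ✓
  (1,5) → (φ(1),φ(5)) = (4,5) ∈ E(G2) ✓
  (2,3) → (φ(2),φ(3)) = (0,2) ∈ E(G2) ✓
  (2,4) → (φ(2),φ(4)) = (0,1) ∈ E(G2) ✓
  (3,4) → (φ(3),φ(4)) = (1,2) ∈ E(G2) ✓
All 9 edges of G1 map to edges of G2, and |E(G1)| = |E(G2)| = 9, so φ is a bijection on edges as well as vertices. Hence G1 ≅ G2.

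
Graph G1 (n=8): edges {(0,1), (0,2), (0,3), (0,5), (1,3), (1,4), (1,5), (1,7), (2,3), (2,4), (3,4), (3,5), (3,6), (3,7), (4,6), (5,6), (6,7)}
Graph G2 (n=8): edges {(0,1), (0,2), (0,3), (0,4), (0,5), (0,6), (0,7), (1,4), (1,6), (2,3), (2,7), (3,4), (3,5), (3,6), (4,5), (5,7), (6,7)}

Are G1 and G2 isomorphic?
Yes, isomorphic

The graphs are isomorphic.
One valid mapping φ: V(G1) → V(G2): 0→4, 1→3, 2→1, 3→0, 4→6, 5→5, 6→7, 7→2

Verify φ preserves adjacency — for each edge of G1, its image is an edge of G2:
  (0,1) → (φ(0),φ(1)) = (3,4) ∈ E(G2) ✓
  (0,2) → (φ(0),φ(2)) = (1,4) ∈ E(G2) ✓
  (0,3) → (φ(0),φ(3)) = (0,4) ∈ E(G2) ✓
  (0,5) → (φ(0),φ(5)) = (4,5) ∈ E(G2) ✓
  (1,3) → (φ(1),φ(3)) = (0,3) ∈ E(G2) ✓
  (1,4) → (φ(1),φ(4)) = (3,6) ∈ E(G2) ✓
  (1,5) → (φ(1),φ(5)) = (3,5) ∈ E(G2) ✓
  (1,7) → (φ(1),φ(7)) = (2,3) ∈ E(G2) ✓
  (2,3) → (φ(2),φ(3)) = (0,1) ∈ E(G2) ✓
  (2,4) → (φ(2),φ(4)) = (1,6) ∈ E(G2) ✓
  (3,4) → (φ(3),φ(4)) = (0,6) ∈ E(G2) ✓
  (3,5) → (φ(3),φ(5)) = (0,5) ∈ E(G2) ✓
  (3,6) → (φ(3),φ(6)) = (0,7) ∈ E(G2) ✓
  (3,7) → (φ(3),φ(7)) = (0,2) ∈ E(G2) ✓
  (4,6) → (φ(4),φ(6)) = (6,7) ∈ E(G2) ✓
  (5,6) → (φ(5),φ(6)) = (5,7) ∈ E(G2) ✓
  (6,7) → (φ(6),φ(7)) = (2,7) ∈ E(G2) ✓
All 17 edges of G1 map to edges of G2, and |E(G1)| = |E(G2)| = 17, so φ is a bijection on edges as well as vertices. Hence G1 ≅ G2.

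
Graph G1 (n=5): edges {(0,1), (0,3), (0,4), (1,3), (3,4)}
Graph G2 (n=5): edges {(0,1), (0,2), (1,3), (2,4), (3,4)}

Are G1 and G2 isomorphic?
No, not isomorphic

The graphs are NOT isomorphic.

Counting triangles (3-cliques): G1 has 2, G2 has 0.
Triangle count is an isomorphism invariant, so differing triangle counts rule out isomorphism.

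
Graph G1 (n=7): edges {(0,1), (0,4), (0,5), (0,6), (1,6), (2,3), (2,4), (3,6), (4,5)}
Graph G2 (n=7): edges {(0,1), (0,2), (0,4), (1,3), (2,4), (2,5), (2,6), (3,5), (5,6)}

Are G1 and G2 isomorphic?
Yes, isomorphic

The graphs are isomorphic.
One valid mapping φ: V(G1) → V(G2): 0→2, 1→6, 2→1, 3→3, 4→0, 5→4, 6→5

Verify φ preserves adjacency — for each edge of G1, its image is an edge of G2:
  (0,1) → (φ(0),φ(1)) = (2,6) ∈ E(G2) ✓
  (0,4) → (φ(0),φ(4)) = (0,2) ∈ E(G2) ✓
  (0,5) → (φ(0),φ(5)) = (2,4) ∈ E(G2) ✓
  (0,6) → (φ(0),φ(6)) = (2,5) ∈ E(G2) ✓
  (1,6) → (φ(1),φ(6)) = (5,6) ∈ E(G2) ✓
  (2,3) → (φ(2),φ(3)) = (1,3) ∈ E(G2) ✓
  (2,4) → (φ(2),φ(4)) = (0,1) ∈ E(G2) ✓
  (3,6) → (φ(3),φ(6)) = (3,5) ∈ E(G2) ✓
  (4,5) → (φ(4),φ(5)) = (0,4) ∈ E(G2) ✓
All 9 edges of G1 map to edges of G2, and |E(G1)| = |E(G2)| = 9, so φ is a bijection on edges as well as vertices. Hence G1 ≅ G2.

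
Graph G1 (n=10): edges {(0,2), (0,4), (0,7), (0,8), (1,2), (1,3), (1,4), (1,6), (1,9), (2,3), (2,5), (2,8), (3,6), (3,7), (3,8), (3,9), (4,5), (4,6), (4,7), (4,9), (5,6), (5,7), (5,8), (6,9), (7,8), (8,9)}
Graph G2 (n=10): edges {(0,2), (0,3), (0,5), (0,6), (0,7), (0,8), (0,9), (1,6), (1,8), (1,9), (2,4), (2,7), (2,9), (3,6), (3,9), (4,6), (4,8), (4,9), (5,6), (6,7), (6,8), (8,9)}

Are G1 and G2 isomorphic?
No, not isomorphic

The graphs are NOT isomorphic.

Degrees in G1: deg(0)=4, deg(1)=5, deg(2)=5, deg(3)=6, deg(4)=6, deg(5)=5, deg(6)=5, deg(7)=5, deg(8)=6, deg(9)=5.
Sorted degree sequence of G1: [6, 6, 6, 5, 5, 5, 5, 5, 5, 4].
Degrees in G2: deg(0)=7, deg(1)=3, deg(2)=4, deg(3)=3, deg(4)=4, deg(5)=2, deg(6)=7, deg(7)=3, deg(8)=5, deg(9)=6.
Sorted degree sequence of G2: [7, 7, 6, 5, 4, 4, 3, 3, 3, 2].
The (sorted) degree sequence is an isomorphism invariant, so since G1 and G2 have different degree sequences they cannot be isomorphic.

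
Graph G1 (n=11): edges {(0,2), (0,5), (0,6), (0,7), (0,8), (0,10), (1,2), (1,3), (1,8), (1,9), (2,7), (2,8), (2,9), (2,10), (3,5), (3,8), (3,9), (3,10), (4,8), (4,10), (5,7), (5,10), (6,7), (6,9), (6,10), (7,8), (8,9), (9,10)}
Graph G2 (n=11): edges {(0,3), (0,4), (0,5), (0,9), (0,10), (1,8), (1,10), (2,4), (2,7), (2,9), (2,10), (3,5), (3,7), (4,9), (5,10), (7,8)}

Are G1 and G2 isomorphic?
No, not isomorphic

The graphs are NOT isomorphic.

Degrees in G1: deg(0)=6, deg(1)=4, deg(2)=6, deg(3)=5, deg(4)=2, deg(5)=4, deg(6)=4, deg(7)=5, deg(8)=7, deg(9)=6, deg(10)=7.
Sorted degree sequence of G1: [7, 7, 6, 6, 6, 5, 5, 4, 4, 4, 2].
Degrees in G2: deg(0)=5, deg(1)=2, deg(2)=4, deg(3)=3, deg(4)=3, deg(5)=3, deg(6)=0, deg(7)=3, deg(8)=2, deg(9)=3, deg(10)=4.
Sorted degree sequence of G2: [5, 4, 4, 3, 3, 3, 3, 3, 2, 2, 0].
The (sorted) degree sequence is an isomorphism invariant, so since G1 and G2 have different degree sequences they cannot be isomorphic.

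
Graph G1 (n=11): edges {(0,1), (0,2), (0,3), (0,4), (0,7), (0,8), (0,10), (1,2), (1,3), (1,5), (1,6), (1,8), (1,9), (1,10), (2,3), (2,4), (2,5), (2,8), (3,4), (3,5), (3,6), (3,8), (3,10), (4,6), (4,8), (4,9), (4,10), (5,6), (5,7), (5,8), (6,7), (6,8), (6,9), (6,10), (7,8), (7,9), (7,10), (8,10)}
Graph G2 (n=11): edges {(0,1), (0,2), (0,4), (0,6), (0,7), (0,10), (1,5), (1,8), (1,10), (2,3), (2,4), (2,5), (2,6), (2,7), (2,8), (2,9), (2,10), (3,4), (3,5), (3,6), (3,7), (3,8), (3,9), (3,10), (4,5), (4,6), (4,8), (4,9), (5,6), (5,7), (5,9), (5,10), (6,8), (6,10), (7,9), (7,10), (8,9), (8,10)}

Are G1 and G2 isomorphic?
Yes, isomorphic

The graphs are isomorphic.
One valid mapping φ: V(G1) → V(G2): 0→4, 1→5, 2→9, 3→3, 4→8, 5→7, 6→10, 7→0, 8→2, 9→1, 10→6

Verify φ preserves adjacency — for each edge of G1, its image is an edge of G2:
  (0,1) → (φ(0),φ(1)) = (4,5) ∈ E(G2) ✓
  (0,2) → (φ(0),φ(2)) = (4,9) ∈ E(G2) ✓
  (0,3) → (φ(0),φ(3)) = (3,4) ∈ E(G2) ✓
  (0,4) → (φ(0),φ(4)) = (4,8) ∈ E(G2) ✓
  (0,7) → (φ(0),φ(7)) = (0,4) ∈ E(G2) ✓
  (0,8) → (φ(0),φ(8)) = (2,4) ∈ E(G2) ✓
  (0,10) → (φ(0),φ(10)) = (4,6) ∈ E(G2) ✓
  (1,2) → (φ(1),φ(2)) = (5,9) ∈ E(G2) ✓
  (1,3) → (φ(1),φ(3)) = (3,5) ∈ E(G2) ✓
  (1,5) → (φ(1),φ(5)) = (5,7) ∈ E(G2) ✓
  (1,6) → (φ(1),φ(6)) = (5,10) ∈ E(G2) ✓
  (1,8) → (φ(1),φ(8)) = (2,5) ∈ E(G2) ✓
  (1,9) → (φ(1),φ(9)) = (1,5) ∈ E(G2) ✓
  (1,10) → (φ(1),φ(10)) = (5,6) ∈ E(G2) ✓
  (2,3) → (φ(2),φ(3)) = (3,9) ∈ E(G2) ✓
  (2,4) → (φ(2),φ(4)) = (8,9) ∈ E(G2) ✓
  (2,5) → (φ(2),φ(5)) = (7,9) ∈ E(G2) ✓
  (2,8) → (φ(2),φ(8)) = (2,9) ∈ E(G2) ✓
  (3,4) → (φ(3),φ(4)) = (3,8) ∈ E(G2) ✓
  (3,5) → (φ(3),φ(5)) = (3,7) ∈ E(G2) ✓
  (3,6) → (φ(3),φ(6)) = (3,10) ∈ E(G2) ✓
  (3,8) → (φ(3),φ(8)) = (2,3) ∈ E(G2) ✓
  (3,10) → (φ(3),φ(10)) = (3,6) ∈ E(G2) ✓
  (4,6) → (φ(4),φ(6)) = (8,10) ∈ E(G2) ✓
  (4,8) → (φ(4),φ(8)) = (2,8) ∈ E(G2) ✓
  (4,9) → (φ(4),φ(9)) = (1,8) ∈ E(G2) ✓
  (4,10) → (φ(4),φ(10)) = (6,8) ∈ E(G2) ✓
  (5,6) → (φ(5),φ(6)) = (7,10) ∈ E(G2) ✓
  (5,7) → (φ(5),φ(7)) = (0,7) ∈ E(G2) ✓
  (5,8) → (φ(5),φ(8)) = (2,7) ∈ E(G2) ✓
  (6,7) → (φ(6),φ(7)) = (0,10) ∈ E(G2) ✓
  (6,8) → (φ(6),φ(8)) = (2,10) ∈ E(G2) ✓
  (6,9) → (φ(6),φ(9)) = (1,10) ∈ E(G2) ✓
  (6,10) → (φ(6),φ(10)) = (6,10) ∈ E(G2) ✓
  (7,8) → (φ(7),φ(8)) = (0,2) ∈ E(G2) ✓
  (7,9) → (φ(7),φ(9)) = (0,1) ∈ E(G2) ✓
  (7,10) → (φ(7),φ(10)) = (0,6) ∈ E(G2) ✓
  (8,10) → (φ(8),φ(10)) = (2,6) ∈ E(G2) ✓
All 38 edges of G1 map to edges of G2, and |E(G1)| = |E(G2)| = 38, so φ is a bijection on edges as well as vertices. Hence G1 ≅ G2.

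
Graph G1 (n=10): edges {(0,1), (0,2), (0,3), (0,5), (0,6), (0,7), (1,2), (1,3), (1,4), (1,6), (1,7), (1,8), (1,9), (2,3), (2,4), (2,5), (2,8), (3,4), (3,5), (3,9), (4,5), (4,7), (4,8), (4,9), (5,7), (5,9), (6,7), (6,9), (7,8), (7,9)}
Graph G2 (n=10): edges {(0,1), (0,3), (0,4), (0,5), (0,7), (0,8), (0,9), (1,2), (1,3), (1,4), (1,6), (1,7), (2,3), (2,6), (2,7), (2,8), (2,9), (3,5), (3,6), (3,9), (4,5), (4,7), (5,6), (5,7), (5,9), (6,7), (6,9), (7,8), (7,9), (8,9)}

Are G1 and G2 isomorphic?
Yes, isomorphic

The graphs are isomorphic.
One valid mapping φ: V(G1) → V(G2): 0→1, 1→7, 2→2, 3→6, 4→9, 5→3, 6→4, 7→0, 8→8, 9→5

Verify φ preserves adjacency — for each edge of G1, its image is an edge of G2:
  (0,1) → (φ(0),φ(1)) = (1,7) ∈ E(G2) ✓
  (0,2) → (φ(0),φ(2)) = (1,2) ∈ E(G2) ✓
  (0,3) → (φ(0),φ(3)) = (1,6) ∈ E(G2) ✓
  (0,5) → (φ(0),φ(5)) = (1,3) ∈ E(G2) ✓
  (0,6) → (φ(0),φ(6)) = (1,4) ∈ E(G2) ✓
  (0,7) → (φ(0),φ(7)) = (0,1) ∈ E(G2) ✓
  (1,2) → (φ(1),φ(2)) = (2,7) ∈ E(G2) ✓
  (1,3) → (φ(1),φ(3)) = (6,7) ∈ E(G2) ✓
  (1,4) → (φ(1),φ(4)) = (7,9) ∈ E(G2) ✓
  (1,6) → (φ(1),φ(6)) = (4,7) ∈ E(G2) ✓
  (1,7) → (φ(1),φ(7)) = (0,7) ∈ E(G2) ✓
  (1,8) → (φ(1),φ(8)) = (7,8) ∈ E(G2) ✓
  (1,9) → (φ(1),φ(9)) = (5,7) ∈ E(G2) ✓
  (2,3) → (φ(2),φ(3)) = (2,6) ∈ E(G2) ✓
  (2,4) → (φ(2),φ(4)) = (2,9) ∈ E(G2) ✓
  (2,5) → (φ(2),φ(5)) = (2,3) ∈ E(G2) ✓
  (2,8) → (φ(2),φ(8)) = (2,8) ∈ E(G2) ✓
  (3,4) → (φ(3),φ(4)) = (6,9) ∈ E(G2) ✓
  (3,5) → (φ(3),φ(5)) = (3,6) ∈ E(G2) ✓
  (3,9) → (φ(3),φ(9)) = (5,6) ∈ E(G2) ✓
  (4,5) → (φ(4),φ(5)) = (3,9) ∈ E(G2) ✓
  (4,7) → (φ(4),φ(7)) = (0,9) ∈ E(G2) ✓
  (4,8) → (φ(4),φ(8)) = (8,9) ∈ E(G2) ✓
  (4,9) → (φ(4),φ(9)) = (5,9) ∈ E(G2) ✓
  (5,7) → (φ(5),φ(7)) = (0,3) ∈ E(G2) ✓
  (5,9) → (φ(5),φ(9)) = (3,5) ∈ E(G2) ✓
  (6,7) → (φ(6),φ(7)) = (0,4) ∈ E(G2) ✓
  (6,9) → (φ(6),φ(9)) = (4,5) ∈ E(G2) ✓
  (7,8) → (φ(7),φ(8)) = (0,8) ∈ E(G2) ✓
  (7,9) → (φ(7),φ(9)) = (0,5) ∈ E(G2) ✓
All 30 edges of G1 map to edges of G2, and |E(G1)| = |E(G2)| = 30, so φ is a bijection on edges as well as vertices. Hence G1 ≅ G2.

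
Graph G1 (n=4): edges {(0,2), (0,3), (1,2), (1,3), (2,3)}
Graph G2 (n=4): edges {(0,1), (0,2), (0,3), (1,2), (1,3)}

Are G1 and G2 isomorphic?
Yes, isomorphic

The graphs are isomorphic.
One valid mapping φ: V(G1) → V(G2): 0→2, 1→3, 2→0, 3→1

Verify φ preserves adjacency — for each edge of G1, its image is an edge of G2:
  (0,2) → (φ(0),φ(2)) = (0,2) ∈ E(G2) ✓
  (0,3) → (φ(0),φ(3)) = (1,2) ∈ E(G2) ✓
  (1,2) → (φ(1),φ(2)) = (0,3) ∈ E(G2) ✓
  (1,3) → (φ(1),φ(3)) = (1,3) ∈ E(G2) ✓
  (2,3) → (φ(2),φ(3)) = (0,1) ∈ E(G2) ✓
All 5 edges of G1 map to edges of G2, and |E(G1)| = |E(G2)| = 5, so φ is a bijection on edges as well as vertices. Hence G1 ≅ G2.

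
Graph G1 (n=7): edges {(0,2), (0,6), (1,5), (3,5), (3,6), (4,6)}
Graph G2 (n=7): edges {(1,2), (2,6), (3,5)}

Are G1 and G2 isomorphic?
No, not isomorphic

The graphs are NOT isomorphic.

Connected components of G1: 1 component(s) with vertex sets [[0, 1, 2, 3, 4, 5, 6]], sizes [7].
Connected components of G2: 4 component(s) with vertex sets [[0], [4], [3, 5], [1, 2, 6]], sizes [1, 1, 2, 3].
The number of connected components (and the multiset of component sizes) is an isomorphism invariant — an isomorphism maps each component of G1 bijectively onto a component of G2. Since G1 has 1 component(s) and G2 has 4, they cannot be isomorphic.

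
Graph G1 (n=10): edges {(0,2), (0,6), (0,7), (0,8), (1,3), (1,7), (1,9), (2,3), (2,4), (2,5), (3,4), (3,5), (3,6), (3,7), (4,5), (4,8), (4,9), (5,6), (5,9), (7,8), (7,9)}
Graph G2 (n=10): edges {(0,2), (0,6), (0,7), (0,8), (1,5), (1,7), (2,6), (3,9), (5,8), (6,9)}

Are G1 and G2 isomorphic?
No, not isomorphic

The graphs are NOT isomorphic.

Connected components of G1: 1 component(s) with vertex sets [[0, 1, 2, 3, 4, 5, 6, 7, 8, 9]], sizes [10].
Connected components of G2: 2 component(s) with vertex sets [[4], [0, 1, 2, 3, 5, 6, 7, 8, 9]], sizes [1, 9].
The number of connected components (and the multiset of component sizes) is an isomorphism invariant — an isomorphism maps each component of G1 bijectively onto a component of G2. Since G1 has 1 component(s) and G2 has 2, they cannot be isomorphic.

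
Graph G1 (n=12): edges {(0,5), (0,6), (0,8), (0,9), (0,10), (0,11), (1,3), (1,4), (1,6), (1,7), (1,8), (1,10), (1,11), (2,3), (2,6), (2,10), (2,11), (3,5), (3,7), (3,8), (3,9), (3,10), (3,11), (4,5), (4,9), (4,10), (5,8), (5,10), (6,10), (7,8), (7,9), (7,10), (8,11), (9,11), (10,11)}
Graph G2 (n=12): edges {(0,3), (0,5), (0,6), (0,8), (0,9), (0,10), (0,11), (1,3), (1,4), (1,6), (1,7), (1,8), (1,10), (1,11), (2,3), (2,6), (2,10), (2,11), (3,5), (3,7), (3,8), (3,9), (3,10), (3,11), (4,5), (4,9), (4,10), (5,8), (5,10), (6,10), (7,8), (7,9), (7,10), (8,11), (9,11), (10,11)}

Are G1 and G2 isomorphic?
No, not isomorphic

The graphs are NOT isomorphic.

Counting edges: G1 has 35 edge(s); G2 has 36 edge(s).
Edge count is an isomorphism invariant (a bijection on vertices induces a bijection on edges), so differing edge counts rule out isomorphism.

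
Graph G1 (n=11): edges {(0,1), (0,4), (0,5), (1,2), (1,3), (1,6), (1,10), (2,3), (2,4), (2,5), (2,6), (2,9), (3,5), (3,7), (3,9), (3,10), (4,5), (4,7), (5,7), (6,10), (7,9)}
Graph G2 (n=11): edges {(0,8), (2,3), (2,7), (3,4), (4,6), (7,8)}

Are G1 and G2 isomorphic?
No, not isomorphic

The graphs are NOT isomorphic.

Connected components of G1: 2 component(s) with vertex sets [[8], [0, 1, 2, 3, 4, 5, 6, 7, 9, 10]], sizes [1, 10].
Connected components of G2: 5 component(s) with vertex sets [[1], [5], [9], [10], [0, 2, 3, 4, 6, 7, 8]], sizes [1, 1, 1, 1, 7].
The number of connected components (and the multiset of component sizes) is an isomorphism invariant — an isomorphism maps each component of G1 bijectively onto a component of G2. Since G1 has 2 component(s) and G2 has 5, they cannot be isomorphic.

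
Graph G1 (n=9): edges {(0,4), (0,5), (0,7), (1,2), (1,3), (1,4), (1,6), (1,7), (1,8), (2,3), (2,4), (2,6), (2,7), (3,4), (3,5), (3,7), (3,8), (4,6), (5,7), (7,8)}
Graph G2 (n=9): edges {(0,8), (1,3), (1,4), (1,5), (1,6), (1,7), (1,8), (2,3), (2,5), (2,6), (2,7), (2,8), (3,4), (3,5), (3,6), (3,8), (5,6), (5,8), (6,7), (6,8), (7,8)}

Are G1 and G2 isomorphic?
No, not isomorphic

The graphs are NOT isomorphic.

Degrees in G1: deg(0)=3, deg(1)=6, deg(2)=5, deg(3)=6, deg(4)=5, deg(5)=3, deg(6)=3, deg(7)=6, deg(8)=3.
Sorted degree sequence of G1: [6, 6, 6, 5, 5, 3, 3, 3, 3].
Degrees in G2: deg(0)=1, deg(1)=6, deg(2)=5, deg(3)=6, deg(4)=2, deg(5)=5, deg(6)=6, deg(7)=4, deg(8)=7.
Sorted degree sequence of G2: [7, 6, 6, 6, 5, 5, 4, 2, 1].
The (sorted) degree sequence is an isomorphism invariant, so since G1 and G2 have different degree sequences they cannot be isomorphic.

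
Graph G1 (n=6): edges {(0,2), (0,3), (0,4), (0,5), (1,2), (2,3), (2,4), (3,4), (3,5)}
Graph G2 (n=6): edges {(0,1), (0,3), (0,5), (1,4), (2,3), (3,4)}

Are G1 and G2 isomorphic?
No, not isomorphic

The graphs are NOT isomorphic.

Counting triangles (3-cliques): G1 has 5, G2 has 0.
Triangle count is an isomorphism invariant, so differing triangle counts rule out isomorphism.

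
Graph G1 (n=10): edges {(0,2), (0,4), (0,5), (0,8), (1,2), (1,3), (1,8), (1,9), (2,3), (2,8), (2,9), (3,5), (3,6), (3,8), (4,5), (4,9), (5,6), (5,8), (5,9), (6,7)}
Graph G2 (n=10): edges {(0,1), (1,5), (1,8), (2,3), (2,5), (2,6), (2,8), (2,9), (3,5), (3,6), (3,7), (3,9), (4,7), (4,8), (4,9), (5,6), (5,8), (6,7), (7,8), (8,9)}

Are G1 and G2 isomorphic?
Yes, isomorphic

The graphs are isomorphic.
One valid mapping φ: V(G1) → V(G2): 0→9, 1→6, 2→3, 3→5, 4→4, 5→8, 6→1, 7→0, 8→2, 9→7

Verify φ preserves adjacency — for each edge of G1, its image is an edge of G2:
  (0,2) → (φ(0),φ(2)) = (3,9) ∈ E(G2) ✓
  (0,4) → (φ(0),φ(4)) = (4,9) ∈ E(G2) ✓
  (0,5) → (φ(0),φ(5)) = (8,9) ∈ E(G2) ✓
  (0,8) → (φ(0),φ(8)) = (2,9) ∈ E(G2) ✓
  (1,2) → (φ(1),φ(2)) = (3,6) ∈ E(G2) ✓
  (1,3) → (φ(1),φ(3)) = (5,6) ∈ E(G2) ✓
  (1,8) → (φ(1),φ(8)) = (2,6) ∈ E(G2) ✓
  (1,9) → (φ(1),φ(9)) = (6,7) ∈ E(G2) ✓
  (2,3) → (φ(2),φ(3)) = (3,5) ∈ E(G2) ✓
  (2,8) → (φ(2),φ(8)) = (2,3) ∈ E(G2) ✓
  (2,9) → (φ(2),φ(9)) = (3,7) ∈ E(G2) ✓
  (3,5) → (φ(3),φ(5)) = (5,8) ∈ E(G2) ✓
  (3,6) → (φ(3),φ(6)) = (1,5) ∈ E(G2) ✓
  (3,8) → (φ(3),φ(8)) = (2,5) ∈ E(G2) ✓
  (4,5) → (φ(4),φ(5)) = (4,8) ∈ E(G2) ✓
  (4,9) → (φ(4),φ(9)) = (4,7) ∈ E(G2) ✓
  (5,6) → (φ(5),φ(6)) = (1,8) ∈ E(G2) ✓
  (5,8) → (φ(5),φ(8)) = (2,8) ∈ E(G2) ✓
  (5,9) → (φ(5),φ(9)) = (7,8) ∈ E(G2) ✓
  (6,7) → (φ(6),φ(7)) = (0,1) ∈ E(G2) ✓
All 20 edges of G1 map to edges of G2, and |E(G1)| = |E(G2)| = 20, so φ is a bijection on edges as well as vertices. Hence G1 ≅ G2.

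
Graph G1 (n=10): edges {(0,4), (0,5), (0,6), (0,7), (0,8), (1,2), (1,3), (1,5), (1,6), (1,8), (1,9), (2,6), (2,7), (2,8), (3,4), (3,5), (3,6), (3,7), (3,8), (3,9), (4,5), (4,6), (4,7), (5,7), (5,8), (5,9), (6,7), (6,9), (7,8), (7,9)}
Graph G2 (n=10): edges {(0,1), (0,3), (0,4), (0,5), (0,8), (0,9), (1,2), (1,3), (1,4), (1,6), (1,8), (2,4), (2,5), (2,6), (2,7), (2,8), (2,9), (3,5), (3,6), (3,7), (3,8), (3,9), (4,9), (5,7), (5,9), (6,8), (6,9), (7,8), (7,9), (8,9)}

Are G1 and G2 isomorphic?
Yes, isomorphic

The graphs are isomorphic.
One valid mapping φ: V(G1) → V(G2): 0→5, 1→1, 2→4, 3→8, 4→7, 5→3, 6→2, 7→9, 8→0, 9→6

Verify φ preserves adjacency — for each edge of G1, its image is an edge of G2:
  (0,4) → (φ(0),φ(4)) = (5,7) ∈ E(G2) ✓
  (0,5) → (φ(0),φ(5)) = (3,5) ∈ E(G2) ✓
  (0,6) → (φ(0),φ(6)) = (2,5) ∈ E(G2) ✓
  (0,7) → (φ(0),φ(7)) = (5,9) ∈ E(G2) ✓
  (0,8) → (φ(0),φ(8)) = (0,5) ∈ E(G2) ✓
  (1,2) → (φ(1),φ(2)) = (1,4) ∈ E(G2) ✓
  (1,3) → (φ(1),φ(3)) = (1,8) ∈ E(G2) ✓
  (1,5) → (φ(1),φ(5)) = (1,3) ∈ E(G2) ✓
  (1,6) → (φ(1),φ(6)) = (1,2) ∈ E(G2) ✓
  (1,8) → (φ(1),φ(8)) = (0,1) ∈ E(G2) ✓
  (1,9) → (φ(1),φ(9)) = (1,6) ∈ E(G2) ✓
  (2,6) → (φ(2),φ(6)) = (2,4) ∈ E(G2) ✓
  (2,7) → (φ(2),φ(7)) = (4,9) ∈ E(G2) ✓
  (2,8) → (φ(2),φ(8)) = (0,4) ∈ E(G2) ✓
  (3,4) → (φ(3),φ(4)) = (7,8) ∈ E(G2) ✓
  (3,5) → (φ(3),φ(5)) = (3,8) ∈ E(G2) ✓
  (3,6) → (φ(3),φ(6)) = (2,8) ∈ E(G2) ✓
  (3,7) → (φ(3),φ(7)) = (8,9) ∈ E(G2) ✓
  (3,8) → (φ(3),φ(8)) = (0,8) ∈ E(G2) ✓
  (3,9) → (φ(3),φ(9)) = (6,8) ∈ E(G2) ✓
  (4,5) → (φ(4),φ(5)) = (3,7) ∈ E(G2) ✓
  (4,6) → (φ(4),φ(6)) = (2,7) ∈ E(G2) ✓
  (4,7) → (φ(4),φ(7)) = (7,9) ∈ E(G2) ✓
  (5,7) → (φ(5),φ(7)) = (3,9) ∈ E(G2) ✓
  (5,8) → (φ(5),φ(8)) = (0,3) ∈ E(G2) ✓
  (5,9) → (φ(5),φ(9)) = (3,6) ∈ E(G2) ✓
  (6,7) → (φ(6),φ(7)) = (2,9) ∈ E(G2) ✓
  (6,9) → (φ(6),φ(9)) = (2,6) ∈ E(G2) ✓
  (7,8) → (φ(7),φ(8)) = (0,9) ∈ E(G2) ✓
  (7,9) → (φ(7),φ(9)) = (6,9) ∈ E(G2) ✓
All 30 edges of G1 map to edges of G2, and |E(G1)| = |E(G2)| = 30, so φ is a bijection on edges as well as vertices. Hence G1 ≅ G2.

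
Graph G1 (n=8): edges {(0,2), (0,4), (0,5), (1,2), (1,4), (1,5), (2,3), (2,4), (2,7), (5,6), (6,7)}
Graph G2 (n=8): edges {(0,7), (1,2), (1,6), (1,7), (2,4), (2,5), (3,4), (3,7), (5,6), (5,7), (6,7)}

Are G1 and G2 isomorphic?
Yes, isomorphic

The graphs are isomorphic.
One valid mapping φ: V(G1) → V(G2): 0→5, 1→1, 2→7, 3→0, 4→6, 5→2, 6→4, 7→3

Verify φ preserves adjacency — for each edge of G1, its image is an edge of G2:
  (0,2) → (φ(0),φ(2)) = (5,7) ∈ E(G2) ✓
  (0,4) → (φ(0),φ(4)) = (5,6) ∈ E(G2) ✓
  (0,5) → (φ(0),φ(5)) = (2,5) ∈ E(G2) ✓
  (1,2) → (φ(1),φ(2)) = (1,7) ∈ E(G2) ✓
  (1,4) → (φ(1),φ(4)) = (1,6) ∈ E(G2) ✓
  (1,5) → (φ(1),φ(5)) = (1,2) ∈ E(G2) ✓
  (2,3) → (φ(2),φ(3)) = (0,7) ∈ E(G2) ✓
  (2,4) → (φ(2),φ(4)) = (6,7) ∈ E(G2) ✓
  (2,7) → (φ(2),φ(7)) = (3,7) ∈ E(G2) ✓
  (5,6) → (φ(5),φ(6)) = (2,4) ∈ E(G2) ✓
  (6,7) → (φ(6),φ(7)) = (3,4) ∈ E(G2) ✓
All 11 edges of G1 map to edges of G2, and |E(G1)| = |E(G2)| = 11, so φ is a bijection on edges as well as vertices. Hence G1 ≅ G2.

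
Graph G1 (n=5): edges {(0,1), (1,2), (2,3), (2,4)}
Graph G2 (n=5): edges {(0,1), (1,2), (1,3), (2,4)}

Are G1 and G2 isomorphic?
Yes, isomorphic

The graphs are isomorphic.
One valid mapping φ: V(G1) → V(G2): 0→4, 1→2, 2→1, 3→3, 4→0

Verify φ preserves adjacency — for each edge of G1, its image is an edge of G2:
  (0,1) → (φ(0),φ(1)) = (2,4) ∈ E(G2) ✓
  (1,2) → (φ(1),φ(2)) = (1,2) ∈ E(G2) ✓
  (2,3) → (φ(2),φ(3)) = (1,3) ∈ E(G2) ✓
  (2,4) → (φ(2),φ(4)) = (0,1) ∈ E(G2) ✓
All 4 edges of G1 map to edges of G2, and |E(G1)| = |E(G2)| = 4, so φ is a bijection on edges as well as vertices. Hence G1 ≅ G2.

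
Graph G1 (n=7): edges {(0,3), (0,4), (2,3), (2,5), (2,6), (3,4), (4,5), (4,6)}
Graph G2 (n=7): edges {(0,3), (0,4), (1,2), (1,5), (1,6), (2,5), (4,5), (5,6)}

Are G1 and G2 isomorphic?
No, not isomorphic

The graphs are NOT isomorphic.

Connected components of G1: 2 component(s) with vertex sets [[1], [0, 2, 3, 4, 5, 6]], sizes [1, 6].
Connected components of G2: 1 component(s) with vertex sets [[0, 1, 2, 3, 4, 5, 6]], sizes [7].
The number of connected components (and the multiset of component sizes) is an isomorphism invariant — an isomorphism maps each component of G1 bijectively onto a component of G2. Since G1 has 2 component(s) and G2 has 1, they cannot be isomorphic.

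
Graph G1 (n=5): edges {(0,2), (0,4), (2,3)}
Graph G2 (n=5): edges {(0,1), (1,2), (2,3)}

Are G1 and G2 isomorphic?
Yes, isomorphic

The graphs are isomorphic.
One valid mapping φ: V(G1) → V(G2): 0→1, 1→4, 2→2, 3→3, 4→0

Verify φ preserves adjacency — for each edge of G1, its image is an edge of G2:
  (0,2) → (φ(0),φ(2)) = (1,2) ∈ E(G2) ✓
  (0,4) → (φ(0),φ(4)) = (0,1) ∈ E(G2) ✓
  (2,3) → (φ(2),φ(3)) = (2,3) ∈ E(G2) ✓
All 3 edges of G1 map to edges of G2, and |E(G1)| = |E(G2)| = 3, so φ is a bijection on edges as well as vertices. Hence G1 ≅ G2.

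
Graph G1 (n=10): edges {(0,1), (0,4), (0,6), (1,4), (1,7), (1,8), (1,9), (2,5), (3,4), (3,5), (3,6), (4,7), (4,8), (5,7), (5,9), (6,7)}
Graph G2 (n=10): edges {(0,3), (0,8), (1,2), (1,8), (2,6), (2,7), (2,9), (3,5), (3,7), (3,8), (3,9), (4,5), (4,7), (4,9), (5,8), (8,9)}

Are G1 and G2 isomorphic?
Yes, isomorphic

The graphs are isomorphic.
One valid mapping φ: V(G1) → V(G2): 0→5, 1→8, 2→6, 3→7, 4→3, 5→2, 6→4, 7→9, 8→0, 9→1

Verify φ preserves adjacency — for each edge of G1, its image is an edge of G2:
  (0,1) → (φ(0),φ(1)) = (5,8) ∈ E(G2) ✓
  (0,4) → (φ(0),φ(4)) = (3,5) ∈ E(G2) ✓
  (0,6) → (φ(0),φ(6)) = (4,5) ∈ E(G2) ✓
  (1,4) → (φ(1),φ(4)) = (3,8) ∈ E(G2) ✓
  (1,7) → (φ(1),φ(7)) = (8,9) ∈ E(G2) ✓
  (1,8) → (φ(1),φ(8)) = (0,8) ∈ E(G2) ✓
  (1,9) → (φ(1),φ(9)) = (1,8) ∈ E(G2) ✓
  (2,5) → (φ(2),φ(5)) = (2,6) ∈ E(G2) ✓
  (3,4) → (φ(3),φ(4)) = (3,7) ∈ E(G2) ✓
  (3,5) → (φ(3),φ(5)) = (2,7) ∈ E(G2) ✓
  (3,6) → (φ(3),φ(6)) = (4,7) ∈ E(G2) ✓
  (4,7) → (φ(4),φ(7)) = (3,9) ∈ E(G2) ✓
  (4,8) → (φ(4),φ(8)) = (0,3) ∈ E(G2) ✓
  (5,7) → (φ(5),φ(7)) = (2,9) ∈ E(G2) ✓
  (5,9) → (φ(5),φ(9)) = (1,2) ∈ E(G2) ✓
  (6,7) → (φ(6),φ(7)) = (4,9) ∈ E(G2) ✓
All 16 edges of G1 map to edges of G2, and |E(G1)| = |E(G2)| = 16, so φ is a bijection on edges as well as vertices. Hence G1 ≅ G2.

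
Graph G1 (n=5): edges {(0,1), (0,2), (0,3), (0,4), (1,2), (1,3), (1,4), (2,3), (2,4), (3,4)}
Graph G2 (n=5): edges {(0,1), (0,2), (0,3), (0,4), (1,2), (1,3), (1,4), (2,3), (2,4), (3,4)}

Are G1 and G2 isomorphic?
Yes, isomorphic

The graphs are isomorphic.
One valid mapping φ: V(G1) → V(G2): 0→1, 1→3, 2→4, 3→2, 4→0

Verify φ preserves adjacency — for each edge of G1, its image is an edge of G2:
  (0,1) → (φ(0),φ(1)) = (1,3) ∈ E(G2) ✓
  (0,2) → (φ(0),φ(2)) = (1,4) ∈ E(G2) ✓
  (0,3) → (φ(0),φ(3)) = (1,2) ∈ E(G2) ✓
  (0,4) → (φ(0),φ(4)) = (0,1) ∈ E(G2) ✓
  (1,2) → (φ(1),φ(2)) = (3,4) ∈ E(G2) ✓
  (1,3) → (φ(1),φ(3)) = (2,3) ∈ E(G2) ✓
  (1,4) → (φ(1),φ(4)) = (0,3) ∈ E(G2) ✓
  (2,3) → (φ(2),φ(3)) = (2,4) ∈ E(G2) ✓
  (2,4) → (φ(2),φ(4)) = (0,4) ∈ E(G2) ✓
  (3,4) → (φ(3),φ(4)) = (0,2) ∈ E(G2) ✓
All 10 edges of G1 map to edges of G2, and |E(G1)| = |E(G2)| = 10, so φ is a bijection on edges as well as vertices. Hence G1 ≅ G2.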